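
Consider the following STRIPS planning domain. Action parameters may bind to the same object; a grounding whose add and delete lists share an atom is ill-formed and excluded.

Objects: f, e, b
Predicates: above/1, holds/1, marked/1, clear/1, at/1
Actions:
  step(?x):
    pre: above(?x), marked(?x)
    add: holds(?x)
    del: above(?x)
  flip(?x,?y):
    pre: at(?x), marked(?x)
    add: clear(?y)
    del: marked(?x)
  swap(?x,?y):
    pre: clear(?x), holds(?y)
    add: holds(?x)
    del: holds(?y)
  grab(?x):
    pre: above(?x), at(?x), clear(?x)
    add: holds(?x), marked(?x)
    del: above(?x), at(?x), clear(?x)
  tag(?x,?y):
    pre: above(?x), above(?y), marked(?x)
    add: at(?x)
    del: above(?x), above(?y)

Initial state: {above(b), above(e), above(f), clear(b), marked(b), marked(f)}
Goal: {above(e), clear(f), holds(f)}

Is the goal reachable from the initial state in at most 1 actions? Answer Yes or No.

1. step(f)  →  {above(b), above(e), clear(b), holds(f), marked(b), marked(f)}
2. tag(b,b)  →  {above(e), at(b), clear(b), holds(f), marked(b), marked(f)}
3. flip(b,f)  →  {above(e), at(b), clear(b), clear(f), holds(f), marked(f)}
optimal plan length = 3; 3 > 1

No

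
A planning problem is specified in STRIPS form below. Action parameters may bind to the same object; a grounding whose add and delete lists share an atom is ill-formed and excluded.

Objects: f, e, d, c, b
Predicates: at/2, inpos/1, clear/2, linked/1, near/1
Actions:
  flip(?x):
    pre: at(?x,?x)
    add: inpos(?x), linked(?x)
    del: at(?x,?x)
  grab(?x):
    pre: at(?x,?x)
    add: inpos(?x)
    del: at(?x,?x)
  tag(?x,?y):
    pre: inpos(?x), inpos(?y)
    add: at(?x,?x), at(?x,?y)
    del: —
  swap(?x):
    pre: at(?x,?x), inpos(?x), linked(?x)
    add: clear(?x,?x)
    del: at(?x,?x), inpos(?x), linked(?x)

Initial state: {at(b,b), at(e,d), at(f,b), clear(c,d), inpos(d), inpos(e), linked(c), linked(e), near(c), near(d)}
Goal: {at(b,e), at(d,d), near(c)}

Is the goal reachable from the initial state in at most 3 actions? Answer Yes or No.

1. flip(b)  →  {at(e,d), at(f,b), clear(c,d), inpos(b), inpos(d), inpos(e), linked(b), linked(c), linked(e), near(c), near(d)}
2. tag(d,e)  →  {at(d,d), at(d,e), at(e,d), at(f,b), clear(c,d), inpos(b), inpos(d), inpos(e), linked(b), linked(c), linked(e), near(c), near(d)}
3. tag(b,e)  →  {at(b,b), at(b,e), at(d,d), at(d,e), at(e,d), at(f,b), clear(c,d), inpos(b), inpos(d), inpos(e), linked(b), linked(c), linked(e), near(c), near(d)}
optimal plan length = 3; 3 ≤ 3

Yes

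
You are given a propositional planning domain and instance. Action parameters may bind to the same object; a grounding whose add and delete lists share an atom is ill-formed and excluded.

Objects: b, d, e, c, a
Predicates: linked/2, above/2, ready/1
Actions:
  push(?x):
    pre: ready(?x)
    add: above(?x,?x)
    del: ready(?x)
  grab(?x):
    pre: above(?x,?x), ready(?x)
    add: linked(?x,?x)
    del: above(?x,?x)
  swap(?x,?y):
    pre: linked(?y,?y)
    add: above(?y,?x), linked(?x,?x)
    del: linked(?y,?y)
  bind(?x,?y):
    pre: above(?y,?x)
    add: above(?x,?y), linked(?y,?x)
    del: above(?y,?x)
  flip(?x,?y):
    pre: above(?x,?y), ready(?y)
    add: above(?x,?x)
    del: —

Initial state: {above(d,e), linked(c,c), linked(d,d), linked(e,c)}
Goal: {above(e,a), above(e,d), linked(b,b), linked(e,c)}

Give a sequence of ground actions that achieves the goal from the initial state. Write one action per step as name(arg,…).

1. swap(b,d)  →  {above(d,b), above(d,e), linked(b,b), linked(c,c), linked(e,c)}
2. swap(e,c)  →  {above(c,e), above(d,b), above(d,e), linked(b,b), linked(e,c), linked(e,e)}
3. swap(a,e)  →  {above(c,e), above(d,b), above(d,e), above(e,a), linked(a,a), linked(b,b), linked(e,c)}
4. bind(e,d)  →  {above(c,e), above(d,b), above(e,a), above(e,d), linked(a,a), linked(b,b), linked(d,e), linked(e,c)}

swap(b,d); swap(e,c); swap(a,e); bind(e,d)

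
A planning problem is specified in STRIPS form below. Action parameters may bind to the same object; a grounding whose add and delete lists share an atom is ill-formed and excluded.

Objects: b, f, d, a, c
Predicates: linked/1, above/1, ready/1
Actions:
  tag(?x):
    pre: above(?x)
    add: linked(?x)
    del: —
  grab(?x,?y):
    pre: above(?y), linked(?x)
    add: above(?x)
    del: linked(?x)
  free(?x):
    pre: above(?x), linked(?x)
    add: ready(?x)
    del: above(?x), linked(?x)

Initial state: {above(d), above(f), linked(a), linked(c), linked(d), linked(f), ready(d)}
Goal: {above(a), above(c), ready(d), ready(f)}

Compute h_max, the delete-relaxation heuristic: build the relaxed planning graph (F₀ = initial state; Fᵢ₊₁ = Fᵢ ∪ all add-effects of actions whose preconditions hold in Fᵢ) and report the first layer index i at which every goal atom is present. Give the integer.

F0 = init (7 atoms)
F1 = F0 ∪ {above(a), above(c), ready(f)}  (10 atoms)
goal ⊆ F1  ⇒  h_max = 1

1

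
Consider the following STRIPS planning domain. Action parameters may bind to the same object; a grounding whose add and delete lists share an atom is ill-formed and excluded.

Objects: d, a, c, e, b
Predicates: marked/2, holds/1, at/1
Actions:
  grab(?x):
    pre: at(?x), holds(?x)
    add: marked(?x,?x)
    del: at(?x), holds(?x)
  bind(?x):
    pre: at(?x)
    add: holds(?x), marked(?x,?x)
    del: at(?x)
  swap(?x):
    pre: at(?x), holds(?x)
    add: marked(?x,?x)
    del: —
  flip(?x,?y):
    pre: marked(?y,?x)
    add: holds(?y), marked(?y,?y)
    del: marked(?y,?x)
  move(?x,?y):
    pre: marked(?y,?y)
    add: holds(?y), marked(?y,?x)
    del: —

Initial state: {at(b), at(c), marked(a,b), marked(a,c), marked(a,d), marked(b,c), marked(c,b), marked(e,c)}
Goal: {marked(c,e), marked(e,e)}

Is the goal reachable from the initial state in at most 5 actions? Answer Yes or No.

1. bind(c)  →  {at(b), holds(c), marked(a,b), marked(a,c), marked(a,d), marked(b,c), marked(c,b), marked(c,c), marked(e,c)}
2. flip(c,e)  →  {at(b), holds(c), holds(e), marked(a,b), marked(a,c), marked(a,d), marked(b,c), marked(c,b), marked(c,c), marked(e,e)}
3. move(e,c)  →  {at(b), holds(c), holds(e), marked(a,b), marked(a,c), marked(a,d), marked(b,c), marked(c,b), marked(c,c), marked(c,e), marked(e,e)}
optimal plan length = 3; 3 ≤ 5

Yes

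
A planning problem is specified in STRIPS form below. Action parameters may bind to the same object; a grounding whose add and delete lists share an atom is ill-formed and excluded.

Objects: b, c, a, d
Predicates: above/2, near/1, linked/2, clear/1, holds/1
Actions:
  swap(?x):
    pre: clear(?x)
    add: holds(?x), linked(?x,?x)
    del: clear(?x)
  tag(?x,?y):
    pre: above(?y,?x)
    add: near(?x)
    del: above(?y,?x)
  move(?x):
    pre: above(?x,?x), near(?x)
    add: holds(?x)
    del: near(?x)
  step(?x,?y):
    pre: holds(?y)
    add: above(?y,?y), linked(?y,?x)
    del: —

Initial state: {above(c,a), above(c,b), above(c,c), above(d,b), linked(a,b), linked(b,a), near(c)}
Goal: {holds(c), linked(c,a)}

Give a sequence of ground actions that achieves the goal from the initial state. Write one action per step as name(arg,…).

move(c); step(a,c)

1. move(c)  →  {above(c,a), above(c,b), above(c,c), above(d,b), holds(c), linked(a,b), linked(b,a)}
2. step(a,c)  →  {above(c,a), above(c,b), above(c,c), above(d,b), holds(c), linked(a,b), linked(b,a), linked(c,a)}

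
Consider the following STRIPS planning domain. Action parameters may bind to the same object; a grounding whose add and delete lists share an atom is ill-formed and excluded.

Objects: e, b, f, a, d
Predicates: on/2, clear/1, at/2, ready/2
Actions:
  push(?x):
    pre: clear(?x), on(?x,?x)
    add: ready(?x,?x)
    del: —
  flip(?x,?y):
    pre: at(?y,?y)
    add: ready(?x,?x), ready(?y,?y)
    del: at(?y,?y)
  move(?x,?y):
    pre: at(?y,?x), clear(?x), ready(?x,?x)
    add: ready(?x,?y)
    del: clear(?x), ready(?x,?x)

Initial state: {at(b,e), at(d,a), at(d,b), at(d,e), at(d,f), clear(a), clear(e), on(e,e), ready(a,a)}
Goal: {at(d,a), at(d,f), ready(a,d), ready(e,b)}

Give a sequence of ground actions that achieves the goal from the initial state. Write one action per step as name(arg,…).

push(e); move(e,b); move(a,d)

1. push(e)  →  {at(b,e), at(d,a), at(d,b), at(d,e), at(d,f), clear(a), clear(e), on(e,e), ready(a,a), ready(e,e)}
2. move(e,b)  →  {at(b,e), at(d,a), at(d,b), at(d,e), at(d,f), clear(a), on(e,e), ready(a,a), ready(e,b)}
3. move(a,d)  →  {at(b,e), at(d,a), at(d,b), at(d,e), at(d,f), on(e,e), ready(a,d), ready(e,b)}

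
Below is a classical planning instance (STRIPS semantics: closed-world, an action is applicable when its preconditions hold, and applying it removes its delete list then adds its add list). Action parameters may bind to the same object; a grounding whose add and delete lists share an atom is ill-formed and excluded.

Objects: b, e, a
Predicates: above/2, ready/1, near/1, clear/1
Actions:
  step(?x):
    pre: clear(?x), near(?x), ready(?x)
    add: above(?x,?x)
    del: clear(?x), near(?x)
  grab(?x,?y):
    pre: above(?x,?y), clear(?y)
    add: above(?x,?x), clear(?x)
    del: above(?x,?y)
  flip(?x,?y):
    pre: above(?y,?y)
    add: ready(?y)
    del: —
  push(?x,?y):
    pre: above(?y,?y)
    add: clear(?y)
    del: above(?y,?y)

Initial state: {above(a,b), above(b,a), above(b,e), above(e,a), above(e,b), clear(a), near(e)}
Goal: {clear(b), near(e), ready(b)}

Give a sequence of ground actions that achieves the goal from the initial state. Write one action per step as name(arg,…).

1. grab(b,a)  →  {above(a,b), above(b,b), above(b,e), above(e,a), above(e,b), clear(a), clear(b), near(e)}
2. flip(b,b)  →  {above(a,b), above(b,b), above(b,e), above(e,a), above(e,b), clear(a), clear(b), near(e), ready(b)}

grab(b,a); flip(b,b)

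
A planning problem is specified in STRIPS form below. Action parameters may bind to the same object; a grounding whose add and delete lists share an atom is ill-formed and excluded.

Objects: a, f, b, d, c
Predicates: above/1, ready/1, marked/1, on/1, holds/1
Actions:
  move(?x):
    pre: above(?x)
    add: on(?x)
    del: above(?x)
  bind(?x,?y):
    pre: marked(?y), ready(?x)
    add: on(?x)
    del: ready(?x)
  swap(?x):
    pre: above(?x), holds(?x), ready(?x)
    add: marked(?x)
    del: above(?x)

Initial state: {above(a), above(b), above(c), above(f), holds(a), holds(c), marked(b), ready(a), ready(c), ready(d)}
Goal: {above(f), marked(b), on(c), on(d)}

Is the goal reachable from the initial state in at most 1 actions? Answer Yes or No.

1. move(c)  →  {above(a), above(b), above(f), holds(a), holds(c), marked(b), on(c), ready(a), ready(c), ready(d)}
2. bind(d,b)  →  {above(a), above(b), above(f), holds(a), holds(c), marked(b), on(c), on(d), ready(a), ready(c)}
optimal plan length = 2; 2 > 1

No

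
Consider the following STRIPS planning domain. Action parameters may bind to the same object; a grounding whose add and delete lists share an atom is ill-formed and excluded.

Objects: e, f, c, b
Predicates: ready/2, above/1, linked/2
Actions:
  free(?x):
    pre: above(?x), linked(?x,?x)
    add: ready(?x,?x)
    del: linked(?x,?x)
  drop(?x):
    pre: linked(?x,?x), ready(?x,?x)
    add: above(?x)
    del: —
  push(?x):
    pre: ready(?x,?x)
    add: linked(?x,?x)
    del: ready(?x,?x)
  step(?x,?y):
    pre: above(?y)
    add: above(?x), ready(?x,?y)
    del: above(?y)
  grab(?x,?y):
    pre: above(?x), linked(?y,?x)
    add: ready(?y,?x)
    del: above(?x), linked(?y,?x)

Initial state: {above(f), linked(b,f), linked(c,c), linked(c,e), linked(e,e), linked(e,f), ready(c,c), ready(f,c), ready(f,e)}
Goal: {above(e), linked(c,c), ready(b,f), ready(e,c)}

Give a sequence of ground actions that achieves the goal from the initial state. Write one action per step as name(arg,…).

drop(c); step(e,c); step(b,f)

1. drop(c)  →  {above(c), above(f), linked(b,f), linked(c,c), linked(c,e), linked(e,e), linked(e,f), ready(c,c), ready(f,c), ready(f,e)}
2. step(e,c)  →  {above(e), above(f), linked(b,f), linked(c,c), linked(c,e), linked(e,e), linked(e,f), ready(c,c), ready(e,c), ready(f,c), ready(f,e)}
3. step(b,f)  →  {above(b), above(e), linked(b,f), linked(c,c), linked(c,e), linked(e,e), linked(e,f), ready(b,f), ready(c,c), ready(e,c), ready(f,c), ready(f,e)}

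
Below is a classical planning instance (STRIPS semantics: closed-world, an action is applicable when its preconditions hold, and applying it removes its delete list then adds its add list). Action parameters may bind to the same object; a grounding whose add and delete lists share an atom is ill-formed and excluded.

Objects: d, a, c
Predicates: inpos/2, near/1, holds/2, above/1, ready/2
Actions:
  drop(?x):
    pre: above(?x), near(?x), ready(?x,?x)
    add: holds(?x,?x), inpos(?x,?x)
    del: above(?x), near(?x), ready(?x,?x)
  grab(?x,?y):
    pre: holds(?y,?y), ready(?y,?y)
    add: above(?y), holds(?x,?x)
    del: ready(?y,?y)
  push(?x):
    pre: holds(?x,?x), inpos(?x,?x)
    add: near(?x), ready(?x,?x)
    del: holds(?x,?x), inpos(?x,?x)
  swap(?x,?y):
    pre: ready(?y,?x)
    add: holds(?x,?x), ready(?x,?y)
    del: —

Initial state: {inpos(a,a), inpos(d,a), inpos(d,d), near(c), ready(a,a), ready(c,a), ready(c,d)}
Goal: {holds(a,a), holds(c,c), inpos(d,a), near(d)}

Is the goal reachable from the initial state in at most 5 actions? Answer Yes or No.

1. swap(d,c)  →  {holds(d,d), inpos(a,a), inpos(d,a), inpos(d,d), near(c), ready(a,a), ready(c,a), ready(c,d), ready(d,c)}
2. push(d)  →  {inpos(a,a), inpos(d,a), near(c), near(d), ready(a,a), ready(c,a), ready(c,d), ready(d,c), ready(d,d)}
3. swap(a,a)  →  {holds(a,a), inpos(a,a), inpos(d,a), near(c), near(d), ready(a,a), ready(c,a), ready(c,d), ready(d,c), ready(d,d)}
4. grab(c,a)  →  {above(a), holds(a,a), holds(c,c), inpos(a,a), inpos(d,a), near(c), near(d), ready(c,a), ready(c,d), ready(d,c), ready(d,d)}
optimal plan length = 4; 4 ≤ 5

Yes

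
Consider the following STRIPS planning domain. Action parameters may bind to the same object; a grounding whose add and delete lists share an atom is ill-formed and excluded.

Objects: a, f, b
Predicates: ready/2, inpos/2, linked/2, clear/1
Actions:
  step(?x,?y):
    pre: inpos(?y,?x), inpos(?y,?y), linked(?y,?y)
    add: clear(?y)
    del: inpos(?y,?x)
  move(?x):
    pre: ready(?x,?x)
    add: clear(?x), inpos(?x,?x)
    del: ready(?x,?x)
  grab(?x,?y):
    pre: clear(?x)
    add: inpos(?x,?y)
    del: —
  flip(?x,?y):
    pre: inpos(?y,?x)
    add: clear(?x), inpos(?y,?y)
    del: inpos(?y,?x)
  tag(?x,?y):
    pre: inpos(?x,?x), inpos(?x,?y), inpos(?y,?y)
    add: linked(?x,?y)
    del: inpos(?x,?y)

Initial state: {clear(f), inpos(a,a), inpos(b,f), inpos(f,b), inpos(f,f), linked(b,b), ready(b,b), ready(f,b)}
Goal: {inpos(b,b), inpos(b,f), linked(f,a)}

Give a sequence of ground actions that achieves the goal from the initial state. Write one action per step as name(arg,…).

move(b); grab(f,a); tag(f,a)

1. move(b)  →  {clear(b), clear(f), inpos(a,a), inpos(b,b), inpos(b,f), inpos(f,b), inpos(f,f), linked(b,b), ready(f,b)}
2. grab(f,a)  →  {clear(b), clear(f), inpos(a,a), inpos(b,b), inpos(b,f), inpos(f,a), inpos(f,b), inpos(f,f), linked(b,b), ready(f,b)}
3. tag(f,a)  →  {clear(b), clear(f), inpos(a,a), inpos(b,b), inpos(b,f), inpos(f,b), inpos(f,f), linked(b,b), linked(f,a), ready(f,b)}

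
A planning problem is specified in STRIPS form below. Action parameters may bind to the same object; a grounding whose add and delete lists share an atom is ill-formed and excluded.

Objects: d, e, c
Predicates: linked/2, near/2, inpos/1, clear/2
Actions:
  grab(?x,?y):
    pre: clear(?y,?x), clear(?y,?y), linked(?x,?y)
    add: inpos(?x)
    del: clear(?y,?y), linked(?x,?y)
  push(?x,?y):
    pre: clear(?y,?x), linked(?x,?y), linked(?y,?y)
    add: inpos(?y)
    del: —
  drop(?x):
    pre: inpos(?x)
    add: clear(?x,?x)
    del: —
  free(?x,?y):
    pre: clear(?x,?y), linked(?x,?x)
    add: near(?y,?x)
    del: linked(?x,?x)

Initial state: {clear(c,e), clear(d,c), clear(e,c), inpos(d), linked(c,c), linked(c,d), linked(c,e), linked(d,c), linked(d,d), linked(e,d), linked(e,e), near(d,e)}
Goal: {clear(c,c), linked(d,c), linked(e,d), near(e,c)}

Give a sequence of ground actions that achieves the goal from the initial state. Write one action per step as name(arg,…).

1. drop(d)  →  {clear(c,e), clear(d,c), clear(d,d), clear(e,c), inpos(d), linked(c,c), linked(c,d), linked(c,e), linked(d,c), linked(d,d), linked(e,d), linked(e,e), near(d,e)}
2. grab(c,d)  →  {clear(c,e), clear(d,c), clear(e,c), inpos(c), inpos(d), linked(c,c), linked(c,e), linked(d,c), linked(d,d), linked(e,d), linked(e,e), near(d,e)}
3. drop(c)  →  {clear(c,c), clear(c,e), clear(d,c), clear(e,c), inpos(c), inpos(d), linked(c,c), linked(c,e), linked(d,c), linked(d,d), linked(e,d), linked(e,e), near(d,e)}
4. free(c,e)  →  {clear(c,c), clear(c,e), clear(d,c), clear(e,c), inpos(c), inpos(d), linked(c,e), linked(d,c), linked(d,d), linked(e,d), linked(e,e), near(d,e), near(e,c)}

drop(d); grab(c,d); drop(c); free(c,e)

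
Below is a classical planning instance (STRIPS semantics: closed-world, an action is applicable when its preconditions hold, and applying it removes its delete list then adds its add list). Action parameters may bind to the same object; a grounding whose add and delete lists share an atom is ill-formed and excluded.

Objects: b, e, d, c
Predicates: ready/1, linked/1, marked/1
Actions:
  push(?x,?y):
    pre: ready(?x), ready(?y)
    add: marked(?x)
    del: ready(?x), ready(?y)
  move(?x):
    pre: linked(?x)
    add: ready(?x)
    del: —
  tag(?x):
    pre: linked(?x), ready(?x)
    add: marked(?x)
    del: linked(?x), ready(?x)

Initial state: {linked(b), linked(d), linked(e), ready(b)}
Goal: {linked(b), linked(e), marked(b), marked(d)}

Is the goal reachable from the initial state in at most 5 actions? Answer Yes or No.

1. push(b,b)  →  {linked(b), linked(d), linked(e), marked(b)}
2. move(d)  →  {linked(b), linked(d), linked(e), marked(b), ready(d)}
3. push(d,d)  →  {linked(b), linked(d), linked(e), marked(b), marked(d)}
optimal plan length = 3; 3 ≤ 5

Yes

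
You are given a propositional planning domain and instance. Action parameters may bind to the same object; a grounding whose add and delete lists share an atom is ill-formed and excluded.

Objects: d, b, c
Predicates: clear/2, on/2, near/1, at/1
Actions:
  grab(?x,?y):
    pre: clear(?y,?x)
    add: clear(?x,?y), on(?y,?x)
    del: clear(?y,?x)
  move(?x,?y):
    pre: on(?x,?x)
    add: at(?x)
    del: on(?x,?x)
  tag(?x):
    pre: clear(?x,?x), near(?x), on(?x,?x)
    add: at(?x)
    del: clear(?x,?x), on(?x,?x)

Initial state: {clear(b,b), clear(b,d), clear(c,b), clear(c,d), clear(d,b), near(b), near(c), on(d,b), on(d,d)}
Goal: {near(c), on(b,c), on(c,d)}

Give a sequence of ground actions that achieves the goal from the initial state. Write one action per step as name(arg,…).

grab(d,c); grab(b,c); grab(c,b)

1. grab(d,c)  →  {clear(b,b), clear(b,d), clear(c,b), clear(d,b), clear(d,c), near(b), near(c), on(c,d), on(d,b), on(d,d)}
2. grab(b,c)  →  {clear(b,b), clear(b,c), clear(b,d), clear(d,b), clear(d,c), near(b), near(c), on(c,b), on(c,d), on(d,b), on(d,d)}
3. grab(c,b)  →  {clear(b,b), clear(b,d), clear(c,b), clear(d,b), clear(d,c), near(b), near(c), on(b,c), on(c,b), on(c,d), on(d,b), on(d,d)}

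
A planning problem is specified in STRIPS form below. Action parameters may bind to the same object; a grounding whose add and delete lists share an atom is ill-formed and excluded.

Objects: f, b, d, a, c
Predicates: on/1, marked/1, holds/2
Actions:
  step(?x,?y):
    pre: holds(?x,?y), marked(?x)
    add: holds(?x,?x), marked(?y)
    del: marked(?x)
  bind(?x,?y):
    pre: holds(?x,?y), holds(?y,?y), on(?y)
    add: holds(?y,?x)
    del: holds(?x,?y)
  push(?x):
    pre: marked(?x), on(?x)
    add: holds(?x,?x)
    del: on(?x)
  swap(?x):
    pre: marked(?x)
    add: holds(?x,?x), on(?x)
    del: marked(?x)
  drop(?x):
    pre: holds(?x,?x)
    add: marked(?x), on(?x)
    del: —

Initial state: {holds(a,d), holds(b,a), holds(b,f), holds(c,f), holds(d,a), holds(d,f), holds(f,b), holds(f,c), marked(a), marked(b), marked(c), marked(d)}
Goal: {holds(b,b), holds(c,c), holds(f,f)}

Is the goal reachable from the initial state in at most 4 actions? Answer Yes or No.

1. step(b,f)  →  {holds(a,d), holds(b,a), holds(b,b), holds(b,f), holds(c,f), holds(d,a), holds(d,f), holds(f,b), holds(f,c), marked(a), marked(c), marked(d), marked(f)}
2. step(f,b)  →  {holds(a,d), holds(b,a), holds(b,b), holds(b,f), holds(c,f), holds(d,a), holds(d,f), holds(f,b), holds(f,c), holds(f,f), marked(a), marked(b), marked(c), marked(d)}
3. step(c,f)  →  {holds(a,d), holds(b,a), holds(b,b), holds(b,f), holds(c,c), holds(c,f), holds(d,a), holds(d,f), holds(f,b), holds(f,c), holds(f,f), marked(a), marked(b), marked(d), marked(f)}
optimal plan length = 3; 3 ≤ 4

Yes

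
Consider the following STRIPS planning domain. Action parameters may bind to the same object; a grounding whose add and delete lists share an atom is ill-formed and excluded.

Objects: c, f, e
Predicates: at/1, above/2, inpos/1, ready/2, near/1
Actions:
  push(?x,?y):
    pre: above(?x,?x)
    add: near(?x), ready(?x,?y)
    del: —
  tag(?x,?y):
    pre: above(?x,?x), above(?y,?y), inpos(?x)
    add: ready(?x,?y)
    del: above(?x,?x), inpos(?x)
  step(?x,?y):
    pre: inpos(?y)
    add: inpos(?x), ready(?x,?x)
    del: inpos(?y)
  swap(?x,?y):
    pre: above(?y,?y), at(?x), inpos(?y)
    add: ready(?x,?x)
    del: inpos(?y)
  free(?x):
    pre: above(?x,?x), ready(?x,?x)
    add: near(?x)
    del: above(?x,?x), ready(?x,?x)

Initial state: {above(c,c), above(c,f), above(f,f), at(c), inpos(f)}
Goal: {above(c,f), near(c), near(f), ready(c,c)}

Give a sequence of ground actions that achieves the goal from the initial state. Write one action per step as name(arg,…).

push(c,c); push(f,c)

1. push(c,c)  →  {above(c,c), above(c,f), above(f,f), at(c), inpos(f), near(c), ready(c,c)}
2. push(f,c)  →  {above(c,c), above(c,f), above(f,f), at(c), inpos(f), near(c), near(f), ready(c,c), ready(f,c)}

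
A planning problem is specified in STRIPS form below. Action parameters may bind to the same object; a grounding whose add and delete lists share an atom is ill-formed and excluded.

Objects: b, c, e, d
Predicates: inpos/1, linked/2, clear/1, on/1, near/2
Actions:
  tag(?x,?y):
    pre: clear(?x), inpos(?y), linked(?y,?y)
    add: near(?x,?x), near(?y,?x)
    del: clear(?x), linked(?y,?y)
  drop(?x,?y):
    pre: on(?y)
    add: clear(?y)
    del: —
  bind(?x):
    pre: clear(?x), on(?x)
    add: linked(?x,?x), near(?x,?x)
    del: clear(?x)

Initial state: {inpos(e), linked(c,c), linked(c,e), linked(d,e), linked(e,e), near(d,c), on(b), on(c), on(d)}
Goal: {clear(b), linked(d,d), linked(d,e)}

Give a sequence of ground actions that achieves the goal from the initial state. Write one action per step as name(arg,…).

drop(b,b); drop(b,d); bind(d)

1. drop(b,b)  →  {clear(b), inpos(e), linked(c,c), linked(c,e), linked(d,e), linked(e,e), near(d,c), on(b), on(c), on(d)}
2. drop(b,d)  →  {clear(b), clear(d), inpos(e), linked(c,c), linked(c,e), linked(d,e), linked(e,e), near(d,c), on(b), on(c), on(d)}
3. bind(d)  →  {clear(b), inpos(e), linked(c,c), linked(c,e), linked(d,d), linked(d,e), linked(e,e), near(d,c), near(d,d), on(b), on(c), on(d)}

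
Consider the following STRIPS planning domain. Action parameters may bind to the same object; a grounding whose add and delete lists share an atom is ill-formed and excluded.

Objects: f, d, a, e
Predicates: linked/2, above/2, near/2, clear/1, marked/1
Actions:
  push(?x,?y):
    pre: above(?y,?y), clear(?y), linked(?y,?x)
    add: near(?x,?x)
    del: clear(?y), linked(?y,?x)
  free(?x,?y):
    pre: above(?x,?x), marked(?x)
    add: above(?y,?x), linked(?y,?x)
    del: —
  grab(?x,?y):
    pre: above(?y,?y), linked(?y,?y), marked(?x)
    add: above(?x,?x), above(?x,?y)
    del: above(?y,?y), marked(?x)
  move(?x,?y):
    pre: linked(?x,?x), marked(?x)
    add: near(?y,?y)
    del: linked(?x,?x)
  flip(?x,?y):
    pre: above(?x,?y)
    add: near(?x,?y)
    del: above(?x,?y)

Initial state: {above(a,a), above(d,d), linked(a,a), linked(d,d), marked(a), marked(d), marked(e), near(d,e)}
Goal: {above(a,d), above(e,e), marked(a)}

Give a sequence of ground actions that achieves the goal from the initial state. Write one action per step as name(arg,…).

free(d,a); grab(e,d)

1. free(d,a)  →  {above(a,a), above(a,d), above(d,d), linked(a,a), linked(a,d), linked(d,d), marked(a), marked(d), marked(e), near(d,e)}
2. grab(e,d)  →  {above(a,a), above(a,d), above(e,d), above(e,e), linked(a,a), linked(a,d), linked(d,d), marked(a), marked(d), near(d,e)}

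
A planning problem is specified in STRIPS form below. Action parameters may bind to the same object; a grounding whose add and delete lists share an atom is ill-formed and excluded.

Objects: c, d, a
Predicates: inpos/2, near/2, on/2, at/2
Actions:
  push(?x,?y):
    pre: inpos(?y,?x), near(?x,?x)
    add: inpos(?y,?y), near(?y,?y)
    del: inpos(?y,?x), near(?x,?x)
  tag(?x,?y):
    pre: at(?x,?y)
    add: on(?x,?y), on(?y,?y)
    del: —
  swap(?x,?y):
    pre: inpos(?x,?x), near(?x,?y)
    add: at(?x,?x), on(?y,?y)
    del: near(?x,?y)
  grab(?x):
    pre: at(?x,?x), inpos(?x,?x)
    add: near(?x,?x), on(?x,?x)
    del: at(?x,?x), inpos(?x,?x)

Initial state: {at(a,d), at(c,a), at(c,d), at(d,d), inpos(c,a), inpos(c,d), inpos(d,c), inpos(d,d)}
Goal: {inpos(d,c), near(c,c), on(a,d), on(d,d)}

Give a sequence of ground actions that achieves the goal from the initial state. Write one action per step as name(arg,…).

tag(a,d); grab(d); push(d,c)

1. tag(a,d)  →  {at(a,d), at(c,a), at(c,d), at(d,d), inpos(c,a), inpos(c,d), inpos(d,c), inpos(d,d), on(a,d), on(d,d)}
2. grab(d)  →  {at(a,d), at(c,a), at(c,d), inpos(c,a), inpos(c,d), inpos(d,c), near(d,d), on(a,d), on(d,d)}
3. push(d,c)  →  {at(a,d), at(c,a), at(c,d), inpos(c,a), inpos(c,c), inpos(d,c), near(c,c), on(a,d), on(d,d)}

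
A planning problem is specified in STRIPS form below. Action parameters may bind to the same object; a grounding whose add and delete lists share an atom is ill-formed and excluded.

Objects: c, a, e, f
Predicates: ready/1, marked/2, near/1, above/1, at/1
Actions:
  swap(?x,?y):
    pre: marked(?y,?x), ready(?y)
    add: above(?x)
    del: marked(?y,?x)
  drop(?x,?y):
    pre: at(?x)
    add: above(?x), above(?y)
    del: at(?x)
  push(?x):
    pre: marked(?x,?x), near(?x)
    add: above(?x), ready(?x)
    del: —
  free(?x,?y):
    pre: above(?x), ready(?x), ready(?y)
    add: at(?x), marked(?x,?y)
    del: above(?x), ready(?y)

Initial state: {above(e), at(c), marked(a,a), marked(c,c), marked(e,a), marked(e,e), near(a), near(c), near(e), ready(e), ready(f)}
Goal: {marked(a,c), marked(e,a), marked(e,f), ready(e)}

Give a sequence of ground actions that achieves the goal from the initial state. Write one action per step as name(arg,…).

1. push(c)  →  {above(c), above(e), at(c), marked(a,a), marked(c,c), marked(e,a), marked(e,e), near(a), near(c), near(e), ready(c), ready(e), ready(f)}
2. push(a)  →  {above(a), above(c), above(e), at(c), marked(a,a), marked(c,c), marked(e,a), marked(e,e), near(a), near(c), near(e), ready(a), ready(c), ready(e), ready(f)}
3. free(a,c)  →  {above(c), above(e), at(a), at(c), marked(a,a), marked(a,c), marked(c,c), marked(e,a), marked(e,e), near(a), near(c), near(e), ready(a), ready(e), ready(f)}
4. free(e,f)  →  {above(c), at(a), at(c), at(e), marked(a,a), marked(a,c), marked(c,c), marked(e,a), marked(e,e), marked(e,f), near(a), near(c), near(e), ready(a), ready(e)}

push(c); push(a); free(a,c); free(e,f)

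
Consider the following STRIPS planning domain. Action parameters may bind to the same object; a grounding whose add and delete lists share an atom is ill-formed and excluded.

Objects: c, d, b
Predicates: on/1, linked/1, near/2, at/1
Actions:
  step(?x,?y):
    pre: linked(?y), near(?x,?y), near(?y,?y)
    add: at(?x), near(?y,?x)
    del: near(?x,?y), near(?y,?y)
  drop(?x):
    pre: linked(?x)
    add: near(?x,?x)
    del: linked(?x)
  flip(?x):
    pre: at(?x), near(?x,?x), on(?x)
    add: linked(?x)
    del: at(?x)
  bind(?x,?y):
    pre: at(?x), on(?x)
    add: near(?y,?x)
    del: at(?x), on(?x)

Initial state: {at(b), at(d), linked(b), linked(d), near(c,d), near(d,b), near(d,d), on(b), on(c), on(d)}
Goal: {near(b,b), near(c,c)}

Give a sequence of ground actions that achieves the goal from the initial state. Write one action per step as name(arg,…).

1. step(c,d)  →  {at(b), at(c), at(d), linked(b), linked(d), near(d,b), near(d,c), on(b), on(c), on(d)}
2. drop(b)  →  {at(b), at(c), at(d), linked(d), near(b,b), near(d,b), near(d,c), on(b), on(c), on(d)}
3. bind(c,c)  →  {at(b), at(d), linked(d), near(b,b), near(c,c), near(d,b), near(d,c), on(b), on(d)}

step(c,d); drop(b); bind(c,c)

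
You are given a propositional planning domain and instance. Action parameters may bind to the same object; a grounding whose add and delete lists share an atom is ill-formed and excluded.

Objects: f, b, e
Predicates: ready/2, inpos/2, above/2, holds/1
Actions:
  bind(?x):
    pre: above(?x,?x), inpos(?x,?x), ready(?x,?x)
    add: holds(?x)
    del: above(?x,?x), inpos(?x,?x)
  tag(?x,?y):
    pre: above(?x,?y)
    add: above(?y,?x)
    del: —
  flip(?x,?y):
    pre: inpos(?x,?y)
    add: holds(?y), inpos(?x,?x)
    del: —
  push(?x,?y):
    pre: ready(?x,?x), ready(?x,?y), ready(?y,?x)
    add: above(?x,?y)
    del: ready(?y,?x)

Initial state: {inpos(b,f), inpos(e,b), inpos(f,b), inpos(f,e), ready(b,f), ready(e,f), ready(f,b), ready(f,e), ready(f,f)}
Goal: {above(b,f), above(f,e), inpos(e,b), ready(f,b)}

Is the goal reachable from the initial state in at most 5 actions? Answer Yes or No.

1. push(f,b)  →  {above(f,b), inpos(b,f), inpos(e,b), inpos(f,b), inpos(f,e), ready(e,f), ready(f,b), ready(f,e), ready(f,f)}
2. tag(f,b)  →  {above(b,f), above(f,b), inpos(b,f), inpos(e,b), inpos(f,b), inpos(f,e), ready(e,f), ready(f,b), ready(f,e), ready(f,f)}
3. push(f,e)  →  {above(b,f), above(f,b), above(f,e), inpos(b,f), inpos(e,b), inpos(f,b), inpos(f,e), ready(f,b), ready(f,e), ready(f,f)}
optimal plan length = 3; 3 ≤ 5

Yes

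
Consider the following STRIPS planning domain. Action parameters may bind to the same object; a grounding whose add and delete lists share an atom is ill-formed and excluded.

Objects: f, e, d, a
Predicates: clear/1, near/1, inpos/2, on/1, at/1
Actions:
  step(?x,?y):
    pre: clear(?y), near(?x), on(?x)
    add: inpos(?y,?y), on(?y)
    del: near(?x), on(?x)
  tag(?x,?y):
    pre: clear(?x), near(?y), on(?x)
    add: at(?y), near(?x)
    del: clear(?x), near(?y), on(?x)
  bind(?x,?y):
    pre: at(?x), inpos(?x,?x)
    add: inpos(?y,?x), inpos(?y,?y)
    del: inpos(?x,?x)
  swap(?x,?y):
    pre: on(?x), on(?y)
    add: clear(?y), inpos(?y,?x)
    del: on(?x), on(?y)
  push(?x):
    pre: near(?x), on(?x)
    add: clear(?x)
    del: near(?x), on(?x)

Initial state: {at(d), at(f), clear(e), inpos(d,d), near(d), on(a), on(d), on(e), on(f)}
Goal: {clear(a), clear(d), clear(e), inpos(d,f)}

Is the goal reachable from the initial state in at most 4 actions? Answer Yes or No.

1. swap(f,d)  →  {at(d), at(f), clear(d), clear(e), inpos(d,d), inpos(d,f), near(d), on(a), on(e)}
2. swap(e,a)  →  {at(d), at(f), clear(a), clear(d), clear(e), inpos(a,e), inpos(d,d), inpos(d,f), near(d)}
optimal plan length = 2; 2 ≤ 4

Yes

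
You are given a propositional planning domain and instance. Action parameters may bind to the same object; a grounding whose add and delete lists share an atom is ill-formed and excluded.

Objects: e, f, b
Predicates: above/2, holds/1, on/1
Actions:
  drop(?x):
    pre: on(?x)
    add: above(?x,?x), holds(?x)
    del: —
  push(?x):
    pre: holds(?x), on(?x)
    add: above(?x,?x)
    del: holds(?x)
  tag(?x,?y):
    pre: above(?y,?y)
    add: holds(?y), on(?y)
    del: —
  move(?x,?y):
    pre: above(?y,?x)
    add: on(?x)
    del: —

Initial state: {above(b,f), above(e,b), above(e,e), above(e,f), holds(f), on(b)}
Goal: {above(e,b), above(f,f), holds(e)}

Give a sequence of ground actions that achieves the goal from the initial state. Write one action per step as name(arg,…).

tag(e,e); move(f,e); drop(f)

1. tag(e,e)  →  {above(b,f), above(e,b), above(e,e), above(e,f), holds(e), holds(f), on(b), on(e)}
2. move(f,e)  →  {above(b,f), above(e,b), above(e,e), above(e,f), holds(e), holds(f), on(b), on(e), on(f)}
3. drop(f)  →  {above(b,f), above(e,b), above(e,e), above(e,f), above(f,f), holds(e), holds(f), on(b), on(e), on(f)}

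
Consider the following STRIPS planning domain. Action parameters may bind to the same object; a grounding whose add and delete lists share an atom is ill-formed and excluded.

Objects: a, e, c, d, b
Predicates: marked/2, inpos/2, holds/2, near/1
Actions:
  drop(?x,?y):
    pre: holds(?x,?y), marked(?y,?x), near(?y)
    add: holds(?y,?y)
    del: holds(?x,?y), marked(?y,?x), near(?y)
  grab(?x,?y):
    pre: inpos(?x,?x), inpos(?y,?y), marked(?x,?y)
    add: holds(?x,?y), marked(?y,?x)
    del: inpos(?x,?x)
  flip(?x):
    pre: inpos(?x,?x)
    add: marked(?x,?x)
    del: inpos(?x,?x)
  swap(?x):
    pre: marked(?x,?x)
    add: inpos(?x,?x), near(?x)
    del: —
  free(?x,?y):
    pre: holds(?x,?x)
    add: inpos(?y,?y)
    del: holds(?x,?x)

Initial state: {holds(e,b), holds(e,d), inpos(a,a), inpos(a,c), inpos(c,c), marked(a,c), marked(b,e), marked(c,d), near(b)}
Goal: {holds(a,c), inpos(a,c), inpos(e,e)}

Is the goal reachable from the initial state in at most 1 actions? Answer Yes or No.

No

1. drop(e,b)  →  {holds(b,b), holds(e,d), inpos(a,a), inpos(a,c), inpos(c,c), marked(a,c), marked(c,d)}
2. grab(a,c)  →  {holds(a,c), holds(b,b), holds(e,d), inpos(a,c), inpos(c,c), marked(a,c), marked(c,a), marked(c,d)}
3. free(b,e)  →  {holds(a,c), holds(e,d), inpos(a,c), inpos(c,c), inpos(e,e), marked(a,c), marked(c,a), marked(c,d)}
optimal plan length = 3; 3 > 1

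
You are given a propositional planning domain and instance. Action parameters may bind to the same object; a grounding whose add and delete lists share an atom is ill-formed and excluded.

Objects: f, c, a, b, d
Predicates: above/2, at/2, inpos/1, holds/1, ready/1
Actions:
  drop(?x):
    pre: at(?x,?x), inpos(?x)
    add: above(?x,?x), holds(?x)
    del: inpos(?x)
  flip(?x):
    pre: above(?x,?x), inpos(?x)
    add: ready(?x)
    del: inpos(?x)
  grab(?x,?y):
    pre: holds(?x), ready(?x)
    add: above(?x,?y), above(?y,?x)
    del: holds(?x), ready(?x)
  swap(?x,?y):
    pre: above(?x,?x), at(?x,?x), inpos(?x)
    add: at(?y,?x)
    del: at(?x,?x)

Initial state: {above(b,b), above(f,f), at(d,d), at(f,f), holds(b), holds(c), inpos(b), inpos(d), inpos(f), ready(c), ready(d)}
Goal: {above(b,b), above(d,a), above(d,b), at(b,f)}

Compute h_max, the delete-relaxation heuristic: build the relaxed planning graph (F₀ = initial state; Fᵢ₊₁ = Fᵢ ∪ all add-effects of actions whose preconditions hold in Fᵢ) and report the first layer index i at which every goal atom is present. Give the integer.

F0 = init (11 atoms)
F1 = F0 ∪ {above(a,c), above(b,c), above(c,a), above(c,b), above(c,c), above(c,d), above(c,f), above(d,c), above(d,d), above(f,c), at(a,f), at(b,f), at(c,f), at(d,f), holds(d), holds(f), ready(b), ready(f)}  (29 atoms)
F2 = F1 ∪ {above(a,b), above(a,d), above(a,f), above(b,a), above(b,d), above(b,f), above(d,a), above(d,b), above(d,f), above(f,a), above(f,b), above(f,d), at(a,d), at(b,d), at(c,d), at(f,d)}  (45 atoms)
goal ⊆ F2  ⇒  h_max = 2

2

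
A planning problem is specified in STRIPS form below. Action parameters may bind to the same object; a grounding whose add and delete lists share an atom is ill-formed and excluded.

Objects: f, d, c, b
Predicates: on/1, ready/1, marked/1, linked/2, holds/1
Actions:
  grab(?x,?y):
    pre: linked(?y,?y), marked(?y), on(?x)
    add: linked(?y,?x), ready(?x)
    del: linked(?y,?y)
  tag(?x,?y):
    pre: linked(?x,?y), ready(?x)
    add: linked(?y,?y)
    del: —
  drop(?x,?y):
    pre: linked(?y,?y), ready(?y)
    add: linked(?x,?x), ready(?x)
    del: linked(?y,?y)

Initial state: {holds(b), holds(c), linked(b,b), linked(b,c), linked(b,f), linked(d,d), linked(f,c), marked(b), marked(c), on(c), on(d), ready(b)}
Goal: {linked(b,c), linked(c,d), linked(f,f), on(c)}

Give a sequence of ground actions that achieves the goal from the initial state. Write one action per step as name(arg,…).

1. tag(b,f)  →  {holds(b), holds(c), linked(b,b), linked(b,c), linked(b,f), linked(d,d), linked(f,c), linked(f,f), marked(b), marked(c), on(c), on(d), ready(b)}
2. tag(b,c)  →  {holds(b), holds(c), linked(b,b), linked(b,c), linked(b,f), linked(c,c), linked(d,d), linked(f,c), linked(f,f), marked(b), marked(c), on(c), on(d), ready(b)}
3. grab(d,c)  →  {holds(b), holds(c), linked(b,b), linked(b,c), linked(b,f), linked(c,d), linked(d,d), linked(f,c), linked(f,f), marked(b), marked(c), on(c), on(d), ready(b), ready(d)}

tag(b,f); tag(b,c); grab(d,c)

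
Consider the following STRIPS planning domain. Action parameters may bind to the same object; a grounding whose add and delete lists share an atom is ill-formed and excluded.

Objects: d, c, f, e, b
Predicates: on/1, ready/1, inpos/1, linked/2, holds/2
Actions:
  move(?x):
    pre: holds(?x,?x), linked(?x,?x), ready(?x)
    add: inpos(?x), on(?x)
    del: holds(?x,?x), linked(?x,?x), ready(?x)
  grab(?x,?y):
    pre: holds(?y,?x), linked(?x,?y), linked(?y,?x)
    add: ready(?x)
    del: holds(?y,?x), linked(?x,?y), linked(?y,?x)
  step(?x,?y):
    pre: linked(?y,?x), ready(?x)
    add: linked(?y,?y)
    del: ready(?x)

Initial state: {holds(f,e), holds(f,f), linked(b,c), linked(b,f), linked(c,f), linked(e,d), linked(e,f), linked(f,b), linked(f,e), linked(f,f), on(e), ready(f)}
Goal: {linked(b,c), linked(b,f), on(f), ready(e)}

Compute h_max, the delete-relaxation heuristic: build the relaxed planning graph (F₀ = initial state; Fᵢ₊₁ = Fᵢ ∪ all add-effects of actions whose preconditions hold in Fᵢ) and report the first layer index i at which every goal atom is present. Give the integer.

F0 = init (12 atoms)
F1 = F0 ∪ {inpos(f), linked(b,b), linked(c,c), linked(e,e), on(f), ready(e)}  (18 atoms)
goal ⊆ F1  ⇒  h_max = 1

1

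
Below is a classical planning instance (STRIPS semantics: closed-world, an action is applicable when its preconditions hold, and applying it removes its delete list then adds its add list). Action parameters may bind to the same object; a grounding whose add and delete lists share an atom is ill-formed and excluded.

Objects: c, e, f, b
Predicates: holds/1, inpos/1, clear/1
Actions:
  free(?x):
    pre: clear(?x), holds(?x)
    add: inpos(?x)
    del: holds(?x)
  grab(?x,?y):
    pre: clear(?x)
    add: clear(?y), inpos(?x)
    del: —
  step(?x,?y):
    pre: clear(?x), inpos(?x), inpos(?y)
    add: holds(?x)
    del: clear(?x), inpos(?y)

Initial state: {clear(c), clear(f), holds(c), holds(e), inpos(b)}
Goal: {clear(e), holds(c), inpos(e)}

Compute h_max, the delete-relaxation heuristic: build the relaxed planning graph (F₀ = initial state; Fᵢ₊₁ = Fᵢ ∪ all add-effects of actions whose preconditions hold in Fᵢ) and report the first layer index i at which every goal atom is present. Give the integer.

F0 = init (5 atoms)
F1 = F0 ∪ {clear(b), clear(e), inpos(c), inpos(f)}  (9 atoms)
F2 = F1 ∪ {holds(b), holds(f), inpos(e)}  (12 atoms)
goal ⊆ F2  ⇒  h_max = 2

2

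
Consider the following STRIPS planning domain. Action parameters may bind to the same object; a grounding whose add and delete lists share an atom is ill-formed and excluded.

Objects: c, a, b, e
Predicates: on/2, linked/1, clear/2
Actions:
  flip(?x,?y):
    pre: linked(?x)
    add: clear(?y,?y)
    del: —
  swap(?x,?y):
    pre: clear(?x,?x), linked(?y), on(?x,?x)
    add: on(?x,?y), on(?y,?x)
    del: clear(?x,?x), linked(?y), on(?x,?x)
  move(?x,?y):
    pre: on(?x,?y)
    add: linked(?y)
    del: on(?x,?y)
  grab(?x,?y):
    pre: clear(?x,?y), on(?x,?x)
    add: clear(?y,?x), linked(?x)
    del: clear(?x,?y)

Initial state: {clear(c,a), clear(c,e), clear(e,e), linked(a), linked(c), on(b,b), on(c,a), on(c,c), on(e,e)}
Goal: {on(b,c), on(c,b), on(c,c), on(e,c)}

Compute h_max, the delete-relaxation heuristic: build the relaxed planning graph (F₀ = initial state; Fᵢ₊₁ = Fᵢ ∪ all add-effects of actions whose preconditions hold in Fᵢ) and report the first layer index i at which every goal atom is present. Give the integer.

2

F0 = init (9 atoms)
F1 = F0 ∪ {clear(a,a), clear(a,c), clear(b,b), clear(c,c), clear(e,c), linked(b), linked(e), on(a,e), on(c,e), on(e,a), on(e,c)}  (20 atoms)
F2 = F1 ∪ {on(a,b), on(a,c), on(b,a), on(b,c), on(b,e), on(c,b), on(e,b)}  (27 atoms)
goal ⊆ F2  ⇒  h_max = 2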